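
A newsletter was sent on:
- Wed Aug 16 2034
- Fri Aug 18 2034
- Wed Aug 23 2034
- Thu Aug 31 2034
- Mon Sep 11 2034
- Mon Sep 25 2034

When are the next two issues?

The spacing grows by 3 each time: 2, 5, 8, 11, 14 days.
Next gap: 17 days. Mon Sep 25 2034 + 17 days = Thu Oct 12 2034.
Next gap: 20 days. Thu Oct 12 2034 + 20 days = Wed Nov 1 2034.

Thu Oct 12 2034, Wed Nov 1 2034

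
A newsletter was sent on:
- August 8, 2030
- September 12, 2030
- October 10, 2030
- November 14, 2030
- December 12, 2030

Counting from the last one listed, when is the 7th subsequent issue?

July 10, 2031

These are Thursdays at 28- or 35-day spacing (35, 28, 35, 28).
The pattern: 2nd Thursday of the month.
January 2031 — 2nd Thursday is January 9, 2031.
2nd Thursday of February 2031: February 13, 2031.
March 2031 — 2nd Thursday is March 13, 2031.
2nd Thursday of April 2031: April 10, 2031.
2nd Thursday of May 2031: May 8, 2031.
2nd Thursday of June 2031: June 12, 2031.
July 2031 — 2nd Thursday is July 10, 2031.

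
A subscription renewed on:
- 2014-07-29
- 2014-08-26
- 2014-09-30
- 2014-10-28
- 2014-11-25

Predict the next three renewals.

2014-12-30, 2015-01-27, 2015-02-24

All Tuesdays; the gaps (28, 35, 28, 28) vary with month length.
This is the last Tuesday of each month.
Last Tuesday of December 2014: 2014-12-30.
Last Tuesday of January 2015: 2015-01-27.
Last Tuesday of February 2015: 2015-02-24.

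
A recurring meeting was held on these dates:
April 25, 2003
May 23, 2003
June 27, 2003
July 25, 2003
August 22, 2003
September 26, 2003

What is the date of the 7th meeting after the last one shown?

These are Fridays at 28- or 35-day spacing (28, 35, 28, 28, 35).
The pattern: 4th Friday of the month.
October 2003 — 4th Friday is October 24, 2003.
4th Friday of November 2003: November 28, 2003.
4th Friday of December 2003: December 26, 2003.
January 2004 — 4th Friday is January 23, 2004.
4th Friday of February 2004: February 27, 2004.
4th Friday of March 2004: March 26, 2004.
April 2004 — 4th Friday is April 23, 2004.

April 23, 2004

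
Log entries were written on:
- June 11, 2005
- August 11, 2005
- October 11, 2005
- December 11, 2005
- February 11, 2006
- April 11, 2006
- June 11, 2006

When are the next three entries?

Each date is the 11th; the gaps (61, 61, 61, 62, 59, 61) track the month lengths.
The rule is the 11th of every 2 months.
Next: August 2006 → August 11, 2006.
Next: October 2006 → October 11, 2006.
December 2006: December 11, 2006.

August 11, 2006; October 11, 2006; December 11, 2006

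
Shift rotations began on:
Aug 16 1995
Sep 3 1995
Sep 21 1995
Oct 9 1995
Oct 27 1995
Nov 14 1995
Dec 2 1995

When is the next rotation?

Gaps between consecutive events: 18, 18, 18, 18, 18, 18 days — a constant 18-day interval.
Dec 2 1995 + 18 days = Dec 20 1995.

Dec 20 1995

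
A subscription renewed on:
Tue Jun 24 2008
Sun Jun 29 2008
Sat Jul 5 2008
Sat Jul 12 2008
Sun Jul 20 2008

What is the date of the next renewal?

Intervals are 5, 6, 7, 8 days — an arithmetic progression with common difference 1.
Next gap: 9 days. Sun Jul 20 2008 + 9 days = Tue Jul 29 2008.

Tue Jul 29 2008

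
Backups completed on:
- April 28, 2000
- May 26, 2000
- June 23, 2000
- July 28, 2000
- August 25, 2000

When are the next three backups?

September 22, 2000; October 27, 2000; November 24, 2000

Gaps: 28, 28, 35, 28 days — a mix of 28 and 35. Every date is a Friday.
Each is the 4th Friday of its month.
4th Friday of September 2000: September 22, 2000.
October 2000 — 4th Friday is October 27, 2000.
November 2000 — 4th Friday is November 24, 2000.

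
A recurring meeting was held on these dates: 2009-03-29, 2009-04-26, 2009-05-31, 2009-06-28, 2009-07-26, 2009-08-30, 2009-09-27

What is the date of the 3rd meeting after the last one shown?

2009-12-27

Every date is a Sunday; gaps 28, 35, 28, 28, 35, 28 days.
Each is the last Sunday of its month (at least one falls on the 29th or later, ruling out '4th Sunday').
October 2009 ends with Sunday 2009-10-25.
November 2009 ends with Sunday 2009-11-29.
December 2009 ends with Sunday 2009-12-27.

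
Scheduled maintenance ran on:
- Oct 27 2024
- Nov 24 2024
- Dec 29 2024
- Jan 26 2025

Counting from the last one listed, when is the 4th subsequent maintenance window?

Every date is a Sunday; gaps 28, 35, 28 days.
Each is the last Sunday of its month (at least one falls on the 29th or later, ruling out '4th Sunday').
Last Sunday of February 2025: Feb 23 2025.
Last Sunday of March 2025: Mar 30 2025.
Last Sunday of April 2025: Apr 27 2025.
May 2025 ends with Sunday May 25 2025.

May 25 2025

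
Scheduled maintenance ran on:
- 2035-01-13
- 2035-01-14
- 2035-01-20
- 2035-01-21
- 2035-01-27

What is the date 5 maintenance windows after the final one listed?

2035-02-11

Every event lands on a Saturday or Sunday (gaps cycle 1, 6, 1, 6).
So the schedule is: every Saturday and Sunday.
Next Sunday: 2035-01-28.
The following Saturday is 2035-02-03.
The following Sunday is 2035-02-04.
Next Saturday: 2035-02-10.
The following Sunday is 2035-02-11.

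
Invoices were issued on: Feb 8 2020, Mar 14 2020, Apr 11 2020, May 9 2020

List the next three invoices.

Gaps: 35, 28, 28 days — a mix of 28 and 35. Every date is a Saturday.
Each is the 2nd Saturday of its month.
2nd Saturday of June 2020: Jun 13 2020.
July 2020 — 2nd Saturday is Jul 11 2020.
August 2020 — 2nd Saturday is Aug 8 2020.

Jun 13 2020, Jul 11 2020, Aug 8 2020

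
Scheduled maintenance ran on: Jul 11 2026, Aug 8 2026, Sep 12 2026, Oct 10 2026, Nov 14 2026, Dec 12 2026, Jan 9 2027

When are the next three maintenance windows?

Feb 13 2027, Mar 13 2027, Apr 10 2027

These are Saturdays at 28- or 35-day spacing (28, 35, 28, 35, 28, 28).
The pattern: 2nd Saturday of the month.
February 2027 — 2nd Saturday is Feb 13 2027.
2nd Saturday of March 2027: Mar 13 2027.
2nd Saturday of April 2027: Apr 10 2027.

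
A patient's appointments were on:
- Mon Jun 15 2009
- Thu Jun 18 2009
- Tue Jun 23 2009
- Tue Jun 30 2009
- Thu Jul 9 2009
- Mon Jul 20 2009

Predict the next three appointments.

Gaps: 3, 5, 7, 9, 11 days — each gap is 2 larger than the previous one.
Next gap: 13 days. Mon Jul 20 2009 + 13 days = Sun Aug 2 2009.
Next gap: 15 days. Sun Aug 2 2009 + 15 days = Mon Aug 17 2009.
Next gap: 17 days. Mon Aug 17 2009 + 17 days = Thu Sep 3 2009.

Sun Aug 2 2009, Mon Aug 17 2009, Thu Sep 3 2009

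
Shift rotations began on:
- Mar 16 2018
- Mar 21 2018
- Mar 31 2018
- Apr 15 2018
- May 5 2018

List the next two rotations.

May 30 2018, Jun 29 2018

Gaps: 5, 10, 15, 20 days — each gap is 5 larger than the previous one.
Next gap: 25 days. May 5 2018 + 25 days = May 30 2018.
Next gap: 30 days. May 30 2018 + 30 days = Jun 29 2018.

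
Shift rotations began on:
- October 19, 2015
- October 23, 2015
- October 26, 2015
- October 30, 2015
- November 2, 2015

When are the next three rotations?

Every event lands on a Monday or Friday (gaps cycle 4, 3, 4, 3).
So the schedule is: every Monday and Friday.
The following Friday is November 6, 2015.
Next Monday: November 9, 2015.
Next Friday: November 13, 2015.

November 6, 2015; November 9, 2015; November 13, 2015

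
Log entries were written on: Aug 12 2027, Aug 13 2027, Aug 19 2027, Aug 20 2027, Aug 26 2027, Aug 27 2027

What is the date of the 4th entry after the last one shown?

Sep 10 2027

The gap pattern 1, 6, 1, 6, 1 repeats every 2 events.
These are the Thursdays and Fridays of each week.
Next Thursday: Sep 2 2027.
Next Friday: Sep 3 2027.
The following Thursday is Sep 9 2027.
Next Friday: Sep 10 2027.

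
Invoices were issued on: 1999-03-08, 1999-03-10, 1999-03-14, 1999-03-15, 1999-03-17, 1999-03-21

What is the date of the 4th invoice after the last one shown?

1999-03-29

Every event lands on a Monday or Wednesday or Sunday (gaps cycle 2, 4, 1, 2, 4).
So the schedule is: every Monday, Wednesday and Sunday.
The following Monday is 1999-03-22.
Next Wednesday: 1999-03-24.
Next Sunday: 1999-03-28.
The following Monday is 1999-03-29.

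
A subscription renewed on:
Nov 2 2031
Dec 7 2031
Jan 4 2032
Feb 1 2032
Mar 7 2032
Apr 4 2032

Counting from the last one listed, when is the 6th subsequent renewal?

Oct 3 2032

All dates are Sundays, 35, 28, 28, 35, 28 days apart.
Specifically, the 1st Sunday of each month.
1st Sunday of May 2032: May 2 2032.
June 2032 — 1st Sunday is Jun 6 2032.
July 2032 — 1st Sunday is Jul 4 2032.
1st Sunday of August 2032: Aug 1 2032.
September 2032 — 1st Sunday is Sep 5 2032.
October 2032 — 1st Sunday is Oct 3 2032.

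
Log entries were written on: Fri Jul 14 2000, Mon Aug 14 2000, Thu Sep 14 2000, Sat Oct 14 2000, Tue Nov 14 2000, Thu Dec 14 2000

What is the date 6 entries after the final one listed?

Gaps: 31, 31, 30, 31, 30 days — not constant. Every event is on the 14th of the month.
Pattern: the 14th of each month.
Next: January 2001 → Sun Jan 14 2001.
February 2001: Wed Feb 14 2001.
March 2001: Wed Mar 14 2001.
Next: April 2001 → Sat Apr 14 2001.
Next: May 2001 → Mon May 14 2001.
Next: June 2001 → Thu Jun 14 2001.

Thu Jun 14 2001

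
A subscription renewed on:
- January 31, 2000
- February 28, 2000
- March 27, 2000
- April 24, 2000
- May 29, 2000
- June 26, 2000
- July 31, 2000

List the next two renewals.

These are Mondays with 28, 28, 28, 35, 28, 35-day gaps.
Each is the final Monday of its month — January 31, 2000 is past the 28th, so '4th Monday' doesn't fit.
August 2000 ends with Monday August 28, 2000.
Last Monday of September 2000: September 25, 2000.

August 28, 2000; September 25, 2000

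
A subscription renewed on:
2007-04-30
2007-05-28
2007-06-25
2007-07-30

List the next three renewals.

Every date is a Monday; gaps 28, 28, 35 days.
Each is the last Monday of its month (at least one falls on the 29th or later, ruling out '4th Monday').
August 2007 ends with Monday 2007-08-27.
September 2007 ends with Monday 2007-09-24.
Last Monday of October 2007: 2007-10-29.

2007-08-27, 2007-09-24, 2007-10-29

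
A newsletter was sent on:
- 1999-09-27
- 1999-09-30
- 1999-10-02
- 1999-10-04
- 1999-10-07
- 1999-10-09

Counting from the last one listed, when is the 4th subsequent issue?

1999-10-18

Every event lands on a Monday or Thursday or Saturday (gaps cycle 3, 2, 2, 3, 2).
So the schedule is: every Monday, Thursday and Saturday.
The following Monday is 1999-10-11.
Next Thursday: 1999-10-14.
Next Saturday: 1999-10-16.
The following Monday is 1999-10-18.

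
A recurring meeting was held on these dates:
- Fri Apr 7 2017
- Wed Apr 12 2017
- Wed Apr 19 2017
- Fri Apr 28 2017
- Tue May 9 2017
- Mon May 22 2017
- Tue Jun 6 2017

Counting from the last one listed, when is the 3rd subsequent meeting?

Wed Aug 2 2017

Gaps: 5, 7, 9, 11, 13, 15 days — each gap is 2 larger than the previous one.
Next gap: 17 days. Tue Jun 6 2017 + 17 days = Fri Jun 23 2017.
Next gap: 19 days. Fri Jun 23 2017 + 19 days = Wed Jul 12 2017.
Next gap: 21 days. Wed Jul 12 2017 + 21 days = Wed Aug 2 2017.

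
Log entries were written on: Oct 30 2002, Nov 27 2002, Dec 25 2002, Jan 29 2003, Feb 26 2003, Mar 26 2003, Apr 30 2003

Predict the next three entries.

Every date is a Wednesday; gaps 28, 28, 35, 28, 28, 35 days.
Each is the last Wednesday of its month (at least one falls on the 29th or later, ruling out '4th Wednesday').
May 2003 ends with Wednesday May 28 2003.
Last Wednesday of June 2003: Jun 25 2003.
July 2003 ends with Wednesday Jul 30 2003.

May 28 2003, Jun 25 2003, Jul 30 2003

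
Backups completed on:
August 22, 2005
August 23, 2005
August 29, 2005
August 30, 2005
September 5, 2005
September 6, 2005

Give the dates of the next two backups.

The gap pattern 1, 6, 1, 6, 1 repeats every 2 events.
These are the Mondays and Tuesdays of each week.
Next Monday: September 12, 2005.
Next Tuesday: September 13, 2005.

September 12, 2005; September 13, 2005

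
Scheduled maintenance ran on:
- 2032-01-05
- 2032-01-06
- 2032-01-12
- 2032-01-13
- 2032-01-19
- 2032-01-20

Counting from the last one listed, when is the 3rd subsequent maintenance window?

Every event lands on a Monday or Tuesday (gaps cycle 1, 6, 1, 6, 1).
So the schedule is: every Monday and Tuesday.
Next Monday: 2032-01-26.
The following Tuesday is 2032-01-27.
The following Monday is 2032-02-02.

2032-02-02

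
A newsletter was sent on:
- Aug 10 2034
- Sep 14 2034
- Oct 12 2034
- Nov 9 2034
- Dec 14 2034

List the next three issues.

Jan 11 2035, Feb 8 2035, Mar 8 2035

Gaps: 35, 28, 28, 35 days — a mix of 28 and 35. Every date is a Thursday.
Each is the 2nd Thursday of its month.
2nd Thursday of January 2035: Jan 11 2035.
February 2035 — 2nd Thursday is Feb 8 2035.
2nd Thursday of March 2035: Mar 8 2035.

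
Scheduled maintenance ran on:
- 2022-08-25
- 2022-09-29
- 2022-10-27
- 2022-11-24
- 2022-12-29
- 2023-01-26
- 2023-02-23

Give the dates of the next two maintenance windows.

All Thursdays; the gaps (35, 28, 28, 35, 28, 28) vary with month length.
This is the last Thursday of each month.
Last Thursday of March 2023: 2023-03-30.
Last Thursday of April 2023: 2023-04-27.

2023-03-30, 2023-04-27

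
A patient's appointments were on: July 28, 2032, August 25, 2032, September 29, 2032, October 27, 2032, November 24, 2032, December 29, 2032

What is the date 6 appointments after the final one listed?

All Wednesdays; the gaps (28, 35, 28, 28, 35) vary with month length.
This is the last Wednesday of each month.
Last Wednesday of January 2033: January 26, 2033.
February 2033 ends with Wednesday February 23, 2033.
Last Wednesday of March 2033: March 30, 2033.
Last Wednesday of April 2033: April 27, 2033.
May 2033 ends with Wednesday May 25, 2033.
June 2033 ends with Wednesday June 29, 2033.

June 29, 2033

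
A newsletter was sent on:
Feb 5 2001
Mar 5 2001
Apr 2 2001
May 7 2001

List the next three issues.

Gaps: 28, 28, 35 days — a mix of 28 and 35. Every date is a Monday.
Each is the 1st Monday of its month.
1st Monday of June 2001: Jun 4 2001.
1st Monday of July 2001: Jul 2 2001.
1st Monday of August 2001: Aug 6 2001.

Jun 4 2001, Jul 2 2001, Aug 6 2001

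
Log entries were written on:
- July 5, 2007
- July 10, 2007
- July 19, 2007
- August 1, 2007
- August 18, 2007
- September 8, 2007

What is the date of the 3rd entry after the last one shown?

Gaps: 5, 9, 13, 17, 21 days — each gap is 4 larger than the previous one.
Next gap: 25 days. September 8, 2007 + 25 days = October 3, 2007.
Next gap: 29 days. October 3, 2007 + 29 days = November 1, 2007.
Next gap: 33 days. November 1, 2007 + 33 days = December 4, 2007.

December 4, 2007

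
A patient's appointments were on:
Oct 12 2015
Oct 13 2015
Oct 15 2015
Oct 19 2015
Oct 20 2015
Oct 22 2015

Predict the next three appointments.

Oct 26 2015, Oct 27 2015, Oct 29 2015

Gaps: 1, 2, 4, 1, 2 days — not constant, but cyclic with period 3.
The events fall on every Monday, Tuesday and Thursday.
Next Monday: Oct 26 2015.
Next Tuesday: Oct 27 2015.
Next Thursday: Oct 29 2015.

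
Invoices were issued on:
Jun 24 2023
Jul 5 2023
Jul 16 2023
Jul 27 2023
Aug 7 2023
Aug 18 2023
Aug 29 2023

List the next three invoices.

Sep 9 2023, Sep 20 2023, Oct 1 2023

Every event comes 11 days after the last (11, 11, 11, 11, 11, 11).
Aug 29 2023 + 11 days = Sep 9 2023.
Sep 9 2023 + 11 days = Sep 20 2023.
Sep 20 2023 + 11 days = Oct 1 2023.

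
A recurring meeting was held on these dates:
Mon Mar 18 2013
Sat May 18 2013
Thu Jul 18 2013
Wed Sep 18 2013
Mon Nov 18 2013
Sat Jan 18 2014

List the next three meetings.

Tue Mar 18 2014, Sun May 18 2014, Fri Jul 18 2014

Each date is the 18th; the gaps (61, 61, 62, 61, 61) track the month lengths.
The rule is the 18th of every 2 months.
Next: March 2014 → Tue Mar 18 2014.
May 2014: Sun May 18 2014.
July 2014: Fri Jul 18 2014.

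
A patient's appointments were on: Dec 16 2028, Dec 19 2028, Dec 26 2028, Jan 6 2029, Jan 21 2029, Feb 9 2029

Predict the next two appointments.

The spacing grows by 4 each time: 3, 7, 11, 15, 19 days.
Next gap: 23 days. Feb 9 2029 + 23 days = Mar 4 2029.
Next gap: 27 days. Mar 4 2029 + 27 days = Mar 31 2029.

Mar 4 2029, Mar 31 2029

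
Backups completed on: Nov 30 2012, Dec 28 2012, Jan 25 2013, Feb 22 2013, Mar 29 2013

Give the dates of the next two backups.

All Fridays; the gaps (28, 28, 28, 35) vary with month length.
This is the last Friday of each month.
April 2013 ends with Friday Apr 26 2013.
Last Friday of May 2013: May 31 2013.

Apr 26 2013, May 31 2013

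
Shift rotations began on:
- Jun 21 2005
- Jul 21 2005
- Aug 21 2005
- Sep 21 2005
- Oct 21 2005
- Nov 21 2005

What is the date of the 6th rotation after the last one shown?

May 21 2006

The day-of-month is always 21 (30, 31, 31, 30, 31 days between events).
So this recurs on the 21st of each month.
Next: December 2005 → Dec 21 2005.
Next: January 2006 → Jan 21 2006.
February 2006: Feb 21 2006.
March 2006: Mar 21 2006.
April 2006: Apr 21 2006.
May 2006: May 21 2006.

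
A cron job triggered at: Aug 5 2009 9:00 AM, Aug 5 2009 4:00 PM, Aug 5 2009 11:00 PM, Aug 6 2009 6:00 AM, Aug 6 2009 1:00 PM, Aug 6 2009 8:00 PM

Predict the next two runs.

Aug 7 2009 3:00 AM, Aug 7 2009 10:00 AM

Gaps: 7, 7, 7, 7, 7 hours — each event is 7 hours after the previous one.
Aug 6 2009 8:00 PM + 7 h = Aug 7 2009 3:00 AM.
Aug 7 2009 3:00 AM + 7 h = Aug 7 2009 10:00 AM.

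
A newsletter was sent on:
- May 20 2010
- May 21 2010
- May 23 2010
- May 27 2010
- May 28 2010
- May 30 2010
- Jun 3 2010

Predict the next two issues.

Every event lands on a Thursday or Friday or Sunday (gaps cycle 1, 2, 4, 1, 2, 4).
So the schedule is: every Thursday, Friday and Sunday.
The following Friday is Jun 4 2010.
The following Sunday is Jun 6 2010.

Jun 4 2010, Jun 6 2010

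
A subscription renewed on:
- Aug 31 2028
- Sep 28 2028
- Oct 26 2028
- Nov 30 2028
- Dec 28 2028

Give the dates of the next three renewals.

Jan 25 2029, Feb 22 2029, Mar 29 2029

All Thursdays; the gaps (28, 28, 35, 28) vary with month length.
This is the last Thursday of each month.
Last Thursday of January 2029: Jan 25 2029.
February 2029 ends with Thursday Feb 22 2029.
Last Thursday of March 2029: Mar 29 2029.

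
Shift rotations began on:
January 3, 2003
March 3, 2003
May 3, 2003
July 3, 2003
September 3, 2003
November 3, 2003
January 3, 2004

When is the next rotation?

March 3, 2004

Each date is the 3rd; the gaps (59, 61, 61, 62, 61, 61) track the month lengths.
The rule is the 3rd of every 2 months.
March 2004: March 3, 2004.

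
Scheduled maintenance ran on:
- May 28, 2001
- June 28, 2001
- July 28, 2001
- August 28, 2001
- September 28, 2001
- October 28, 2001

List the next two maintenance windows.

November 28, 2001; December 28, 2001

The day-of-month is always 28 (31, 30, 31, 31, 30 days between events).
So this recurs on the 28th of each month.
November 2001: November 28, 2001.
Next: December 2001 → December 28, 2001.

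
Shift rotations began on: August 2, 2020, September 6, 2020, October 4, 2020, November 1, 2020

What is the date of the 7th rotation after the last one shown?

All dates are Sundays, 35, 28, 28 days apart.
Specifically, the 1st Sunday of each month.
December 2020 — 1st Sunday is December 6, 2020.
January 2021 — 1st Sunday is January 3, 2021.
February 2021 — 1st Sunday is February 7, 2021.
1st Sunday of March 2021: March 7, 2021.
1st Sunday of April 2021: April 4, 2021.
1st Sunday of May 2021: May 2, 2021.
1st Sunday of June 2021: June 6, 2021.

June 6, 2021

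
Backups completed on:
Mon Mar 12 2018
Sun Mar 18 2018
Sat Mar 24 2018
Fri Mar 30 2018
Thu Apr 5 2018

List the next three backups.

Every event comes 6 days after the last (6, 6, 6, 6).
Thu Apr 5 2018 + 6 days = Wed Apr 11 2018.
Wed Apr 11 2018 + 6 days = Tue Apr 17 2018.
Tue Apr 17 2018 + 6 days = Mon Apr 23 2018.

Wed Apr 11 2018, Tue Apr 17 2018, Mon Apr 23 2018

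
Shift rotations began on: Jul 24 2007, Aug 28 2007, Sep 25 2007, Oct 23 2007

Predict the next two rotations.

These are Tuesdays at 28- or 35-day spacing (35, 28, 28).
The pattern: 4th Tuesday of the month.
November 2007 — 4th Tuesday is Nov 27 2007.
4th Tuesday of December 2007: Dec 25 2007.

Nov 27 2007, Dec 25 2007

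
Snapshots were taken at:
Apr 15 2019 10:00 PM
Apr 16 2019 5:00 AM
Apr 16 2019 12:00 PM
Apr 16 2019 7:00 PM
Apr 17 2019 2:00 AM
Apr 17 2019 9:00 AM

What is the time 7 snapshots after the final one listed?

Gaps: 7, 7, 7, 7, 7 hours — each event is 7 hours after the previous one.
Apr 17 2019 9:00 AM + 7 h = Apr 17 2019 4:00 PM.
Apr 17 2019 4:00 PM + 7 h = Apr 17 2019 11:00 PM.
Apr 17 2019 11:00 PM + 7 h = Apr 18 2019 6:00 AM.
Apr 18 2019 6:00 AM + 7 h = Apr 18 2019 1:00 PM.
Apr 18 2019 1:00 PM + 7 h = Apr 18 2019 8:00 PM.
Apr 18 2019 8:00 PM + 7 h = Apr 19 2019 3:00 AM.
Apr 19 2019 3:00 AM + 7 h = Apr 19 2019 10:00 AM.

Apr 19 2019 10:00 AM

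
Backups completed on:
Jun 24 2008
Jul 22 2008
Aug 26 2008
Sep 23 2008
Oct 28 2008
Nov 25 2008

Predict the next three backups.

Dec 23 2008, Jan 27 2009, Feb 24 2009

Gaps: 28, 35, 28, 35, 28 days — a mix of 28 and 35. Every date is a Tuesday.
Each is the 4th Tuesday of its month.
4th Tuesday of December 2008: Dec 23 2008.
4th Tuesday of January 2009: Jan 27 2009.
4th Tuesday of February 2009: Feb 24 2009.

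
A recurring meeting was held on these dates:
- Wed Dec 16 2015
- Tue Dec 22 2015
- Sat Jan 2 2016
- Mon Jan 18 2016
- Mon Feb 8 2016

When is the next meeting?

Sat Mar 5 2016

Gaps: 6, 11, 16, 21 days — each gap is 5 larger than the previous one.
Next gap: 26 days. Mon Feb 8 2016 + 26 days = Sat Mar 5 2016.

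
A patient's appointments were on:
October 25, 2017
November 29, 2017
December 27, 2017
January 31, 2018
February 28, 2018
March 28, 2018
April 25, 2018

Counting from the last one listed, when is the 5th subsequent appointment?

All Wednesdays; the gaps (35, 28, 35, 28, 28, 28) vary with month length.
This is the last Wednesday of each month.
May 2018 ends with Wednesday May 30, 2018.
June 2018 ends with Wednesday June 27, 2018.
July 2018 ends with Wednesday July 25, 2018.
Last Wednesday of August 2018: August 29, 2018.
Last Wednesday of September 2018: September 26, 2018.

September 26, 2018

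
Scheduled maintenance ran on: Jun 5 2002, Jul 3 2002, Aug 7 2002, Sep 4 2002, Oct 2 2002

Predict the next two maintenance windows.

Gaps: 28, 35, 28, 28 days — a mix of 28 and 35. Every date is a Wednesday.
Each is the 1st Wednesday of its month.
November 2002 — 1st Wednesday is Nov 6 2002.
December 2002 — 1st Wednesday is Dec 4 2002.

Nov 6 2002, Dec 4 2002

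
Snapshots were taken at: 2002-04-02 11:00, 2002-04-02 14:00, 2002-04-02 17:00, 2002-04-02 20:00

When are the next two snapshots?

The interval is a steady 3 hours (3, 3, 3).
2002-04-02 20:00 + 3 h = 2002-04-02 23:00.
2002-04-02 23:00 + 3 h = 2002-04-03 02:00.

2002-04-02 23:00, 2002-04-03 02:00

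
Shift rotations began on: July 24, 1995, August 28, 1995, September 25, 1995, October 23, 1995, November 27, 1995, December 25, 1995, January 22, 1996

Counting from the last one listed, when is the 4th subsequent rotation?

May 27, 1996

All dates are Mondays, 35, 28, 28, 35, 28, 28 days apart.
Specifically, the 4th Monday of each month.
February 1996 — 4th Monday is February 26, 1996.
4th Monday of March 1996: March 25, 1996.
April 1996 — 4th Monday is April 22, 1996.
May 1996 — 4th Monday is May 27, 1996.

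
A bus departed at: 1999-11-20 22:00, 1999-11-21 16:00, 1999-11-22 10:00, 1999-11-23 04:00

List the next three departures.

The interval is a steady 18 hours (18, 18, 18).
1999-11-23 04:00 + 18 h = 1999-11-23 22:00.
1999-11-23 22:00 + 18 h = 1999-11-24 16:00.
1999-11-24 16:00 + 18 h = 1999-11-25 10:00.

1999-11-23 22:00, 1999-11-24 16:00, 1999-11-25 10:00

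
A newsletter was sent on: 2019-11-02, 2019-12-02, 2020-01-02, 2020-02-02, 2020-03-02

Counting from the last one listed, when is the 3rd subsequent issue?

Each date is the 2nd; the gaps (30, 31, 31, 29) track the month lengths.
The rule is the 2nd of each month.
April 2020: 2020-04-02.
Next: May 2020 → 2020-05-02.
Next: June 2020 → 2020-06-02.

2020-06-02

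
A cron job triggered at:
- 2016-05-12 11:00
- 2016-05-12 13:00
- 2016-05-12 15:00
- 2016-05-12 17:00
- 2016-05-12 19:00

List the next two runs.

2016-05-12 21:00, 2016-05-12 23:00

The interval is a steady 2 hours (2, 2, 2, 2).
2016-05-12 19:00 + 2 h = 2016-05-12 21:00.
2016-05-12 21:00 + 2 h = 2016-05-12 23:00.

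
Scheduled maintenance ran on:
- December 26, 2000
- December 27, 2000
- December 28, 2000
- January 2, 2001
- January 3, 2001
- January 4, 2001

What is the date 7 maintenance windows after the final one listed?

The gap pattern 1, 1, 5, 1, 1 repeats every 3 events.
These are the Tuesdays, Wednesdays and Thursdays of each week.
The following Tuesday is January 9, 2001.
The following Wednesday is January 10, 2001.
The following Thursday is January 11, 2001.
The following Tuesday is January 16, 2001.
The following Wednesday is January 17, 2001.
Next Thursday: January 18, 2001.
The following Tuesday is January 23, 2001.

January 23, 2001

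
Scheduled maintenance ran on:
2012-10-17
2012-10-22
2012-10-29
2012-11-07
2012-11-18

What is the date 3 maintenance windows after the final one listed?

Gaps: 5, 7, 9, 11 days — each gap is 2 larger than the previous one.
Next gap: 13 days. 2012-11-18 + 13 days = 2012-12-01.
Next gap: 15 days. 2012-12-01 + 15 days = 2012-12-16.
Next gap: 17 days. 2012-12-16 + 17 days = 2013-01-02.

2013-01-02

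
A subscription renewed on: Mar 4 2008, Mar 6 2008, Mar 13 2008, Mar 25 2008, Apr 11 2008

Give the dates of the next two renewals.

May 3 2008, May 30 2008

The spacing grows by 5 each time: 2, 7, 12, 17 days.
Next gap: 22 days. Apr 11 2008 + 22 days = May 3 2008.
Next gap: 27 days. May 3 2008 + 27 days = May 30 2008.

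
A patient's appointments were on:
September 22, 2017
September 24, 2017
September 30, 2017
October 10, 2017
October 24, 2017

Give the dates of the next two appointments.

Intervals are 2, 6, 10, 14 days — an arithmetic progression with common difference 4.
Next gap: 18 days. October 24, 2017 + 18 days = November 11, 2017.
Next gap: 22 days. November 11, 2017 + 22 days = December 3, 2017.

November 11, 2017; December 3, 2017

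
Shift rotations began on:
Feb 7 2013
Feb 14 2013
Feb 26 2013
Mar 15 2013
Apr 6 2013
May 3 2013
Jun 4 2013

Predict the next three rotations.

Jul 11 2013, Aug 22 2013, Oct 8 2013

Gaps: 7, 12, 17, 22, 27, 32 days — each gap is 5 larger than the previous one.
Next gap: 37 days. Jun 4 2013 + 37 days = Jul 11 2013.
Next gap: 42 days. Jul 11 2013 + 42 days = Aug 22 2013.
Next gap: 47 days. Aug 22 2013 + 47 days = Oct 8 2013.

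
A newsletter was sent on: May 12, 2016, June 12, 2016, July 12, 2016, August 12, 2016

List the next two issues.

Each date is the 12th; the gaps (31, 30, 31) track the month lengths.
The rule is the 12th of each month.
September 2016: September 12, 2016.
October 2016: October 12, 2016.

September 12, 2016; October 12, 2016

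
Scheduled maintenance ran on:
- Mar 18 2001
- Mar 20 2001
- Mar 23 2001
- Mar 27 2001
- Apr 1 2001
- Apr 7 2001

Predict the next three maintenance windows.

Gaps: 2, 3, 4, 5, 6 days — each gap is 1 larger than the previous one.
Next gap: 7 days. Apr 7 2001 + 7 days = Apr 14 2001.
Next gap: 8 days. Apr 14 2001 + 8 days = Apr 22 2001.
Next gap: 9 days. Apr 22 2001 + 9 days = May 1 2001.

Apr 14 2001, Apr 22 2001, May 1 2001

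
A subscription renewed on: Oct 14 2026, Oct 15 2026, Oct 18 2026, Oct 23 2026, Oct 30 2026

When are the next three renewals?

The spacing grows by 2 each time: 1, 3, 5, 7 days.
Next gap: 9 days. Oct 30 2026 + 9 days = Nov 8 2026.
Next gap: 11 days. Nov 8 2026 + 11 days = Nov 19 2026.
Next gap: 13 days. Nov 19 2026 + 13 days = Dec 2 2026.

Nov 8 2026, Nov 19 2026, Dec 2 2026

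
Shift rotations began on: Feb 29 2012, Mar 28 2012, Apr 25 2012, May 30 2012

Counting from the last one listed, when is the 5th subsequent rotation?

Oct 31 2012

Every date is a Wednesday; gaps 28, 28, 35 days.
Each is the last Wednesday of its month (at least one falls on the 29th or later, ruling out '4th Wednesday').
Last Wednesday of June 2012: Jun 27 2012.
July 2012 ends with Wednesday Jul 25 2012.
Last Wednesday of August 2012: Aug 29 2012.
Last Wednesday of September 2012: Sep 26 2012.
October 2012 ends with Wednesday Oct 31 2012.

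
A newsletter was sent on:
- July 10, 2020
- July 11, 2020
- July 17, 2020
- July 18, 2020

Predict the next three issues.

Gaps: 1, 6, 1 days — not constant, but cyclic with period 2.
The events fall on every Friday and Saturday.
The following Friday is July 24, 2020.
The following Saturday is July 25, 2020.
The following Friday is July 31, 2020.

July 24, 2020; July 25, 2020; July 31, 2020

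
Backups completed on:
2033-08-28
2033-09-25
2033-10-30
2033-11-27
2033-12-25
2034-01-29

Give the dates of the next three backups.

2034-02-26, 2034-03-26, 2034-04-30

Every date is a Sunday; gaps 28, 35, 28, 28, 35 days.
Each is the last Sunday of its month (at least one falls on the 29th or later, ruling out '4th Sunday').
February 2034 ends with Sunday 2034-02-26.
March 2034 ends with Sunday 2034-03-26.
Last Sunday of April 2034: 2034-04-30.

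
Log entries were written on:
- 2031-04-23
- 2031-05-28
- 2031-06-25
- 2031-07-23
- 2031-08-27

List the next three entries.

Gaps: 35, 28, 28, 35 days — a mix of 28 and 35. Every date is a Wednesday.
Each is the 4th Wednesday of its month.
4th Wednesday of September 2031: 2031-09-24.
4th Wednesday of October 2031: 2031-10-22.
4th Wednesday of November 2031: 2031-11-26.

2031-09-24, 2031-10-22, 2031-11-26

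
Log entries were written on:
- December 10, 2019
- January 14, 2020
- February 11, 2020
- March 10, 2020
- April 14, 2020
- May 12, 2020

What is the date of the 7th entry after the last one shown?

All dates are Tuesdays, 35, 28, 28, 35, 28 days apart.
Specifically, the 2nd Tuesday of each month.
2nd Tuesday of June 2020: June 9, 2020.
2nd Tuesday of July 2020: July 14, 2020.
August 2020 — 2nd Tuesday is August 11, 2020.
September 2020 — 2nd Tuesday is September 8, 2020.
2nd Tuesday of October 2020: October 13, 2020.
November 2020 — 2nd Tuesday is November 10, 2020.
2nd Tuesday of December 2020: December 8, 2020.

December 8, 2020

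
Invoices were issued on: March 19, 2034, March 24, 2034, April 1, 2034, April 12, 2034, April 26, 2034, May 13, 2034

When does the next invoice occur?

Gaps: 5, 8, 11, 14, 17 days — each gap is 3 larger than the previous one.
Next gap: 20 days. May 13, 2034 + 20 days = June 2, 2034.

June 2, 2034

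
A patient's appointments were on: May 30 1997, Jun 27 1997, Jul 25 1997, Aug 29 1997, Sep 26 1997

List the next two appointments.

These are Fridays with 28, 28, 35, 28-day gaps.
Each is the final Friday of its month — May 30 1997 is past the 28th, so '4th Friday' doesn't fit.
October 1997 ends with Friday Oct 31 1997.
Last Friday of November 1997: Nov 28 1997.

Oct 31 1997, Nov 28 1997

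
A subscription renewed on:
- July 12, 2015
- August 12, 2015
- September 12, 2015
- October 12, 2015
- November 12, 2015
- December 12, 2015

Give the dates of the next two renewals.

January 12, 2016; February 12, 2016

The day-of-month is always 12 (31, 31, 30, 31, 30 days between events).
So this recurs on the 12th of each month.
Next: January 2016 → January 12, 2016.
February 2016: February 12, 2016.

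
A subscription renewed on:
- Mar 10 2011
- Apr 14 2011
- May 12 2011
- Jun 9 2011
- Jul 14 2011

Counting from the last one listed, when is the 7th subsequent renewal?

Feb 9 2012

Gaps: 35, 28, 28, 35 days — a mix of 28 and 35. Every date is a Thursday.
Each is the 2nd Thursday of its month.
2nd Thursday of August 2011: Aug 11 2011.
2nd Thursday of September 2011: Sep 8 2011.
2nd Thursday of October 2011: Oct 13 2011.
November 2011 — 2nd Thursday is Nov 10 2011.
December 2011 — 2nd Thursday is Dec 8 2011.
January 2012 — 2nd Thursday is Jan 12 2012.
2nd Thursday of February 2012: Feb 9 2012.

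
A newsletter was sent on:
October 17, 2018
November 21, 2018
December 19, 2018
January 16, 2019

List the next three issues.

February 20, 2019; March 20, 2019; April 17, 2019

These are Wednesdays at 28- or 35-day spacing (35, 28, 28).
The pattern: 3rd Wednesday of the month.
3rd Wednesday of February 2019: February 20, 2019.
March 2019 — 3rd Wednesday is March 20, 2019.
3rd Wednesday of April 2019: April 17, 2019.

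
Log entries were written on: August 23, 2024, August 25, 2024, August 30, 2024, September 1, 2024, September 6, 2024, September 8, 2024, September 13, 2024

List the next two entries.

September 15, 2024; September 20, 2024

Every event lands on a Friday or Sunday (gaps cycle 2, 5, 2, 5, 2, 5).
So the schedule is: every Friday and Sunday.
Next Sunday: September 15, 2024.
Next Friday: September 20, 2024.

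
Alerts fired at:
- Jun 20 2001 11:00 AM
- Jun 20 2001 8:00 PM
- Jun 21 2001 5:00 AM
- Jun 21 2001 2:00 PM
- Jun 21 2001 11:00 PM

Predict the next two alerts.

The interval is a steady 9 hours (9, 9, 9, 9).
Jun 21 2001 11:00 PM + 9 h = Jun 22 2001 8:00 AM.
Jun 22 2001 8:00 AM + 9 h = Jun 22 2001 5:00 PM.

Jun 22 2001 8:00 AM, Jun 22 2001 5:00 PM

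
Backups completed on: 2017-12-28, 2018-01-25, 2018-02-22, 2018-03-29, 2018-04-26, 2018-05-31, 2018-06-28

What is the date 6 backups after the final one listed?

All Thursdays; the gaps (28, 28, 35, 28, 35, 28) vary with month length.
This is the last Thursday of each month.
July 2018 ends with Thursday 2018-07-26.
August 2018 ends with Thursday 2018-08-30.
Last Thursday of September 2018: 2018-09-27.
October 2018 ends with Thursday 2018-10-25.
November 2018 ends with Thursday 2018-11-29.
Last Thursday of December 2018: 2018-12-27.

2018-12-27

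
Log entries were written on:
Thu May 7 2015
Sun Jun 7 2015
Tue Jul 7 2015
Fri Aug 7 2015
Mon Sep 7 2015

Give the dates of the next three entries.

Gaps: 31, 30, 31, 31 days — not constant. Every event is on the 7th of the month.
Pattern: the 7th of each month.
Next: October 2015 → Wed Oct 7 2015.
Next: November 2015 → Sat Nov 7 2015.
December 2015: Mon Dec 7 2015.

Wed Oct 7 2015, Sat Nov 7 2015, Mon Dec 7 2015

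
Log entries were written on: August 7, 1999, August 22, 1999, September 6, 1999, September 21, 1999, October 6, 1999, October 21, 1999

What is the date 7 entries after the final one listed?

February 3, 2000

Gaps between consecutive events: 15, 15, 15, 15, 15 days — a constant 15-day interval.
October 21, 1999 + 15 days = November 5, 1999.
November 5, 1999 + 15 days = November 20, 1999.
November 20, 1999 + 15 days = December 5, 1999.
December 5, 1999 + 15 days = December 20, 1999.
December 20, 1999 + 15 days = January 4, 2000.
January 4, 2000 + 15 days = January 19, 2000.
January 19, 2000 + 15 days = February 3, 2000.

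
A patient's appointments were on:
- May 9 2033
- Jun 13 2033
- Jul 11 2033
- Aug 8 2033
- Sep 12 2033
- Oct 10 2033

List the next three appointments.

All dates are Mondays, 35, 28, 28, 35, 28 days apart.
Specifically, the 2nd Monday of each month.
2nd Monday of November 2033: Nov 14 2033.
2nd Monday of December 2033: Dec 12 2033.
2nd Monday of January 2034: Jan 9 2034.

Nov 14 2033, Dec 12 2033, Jan 9 2034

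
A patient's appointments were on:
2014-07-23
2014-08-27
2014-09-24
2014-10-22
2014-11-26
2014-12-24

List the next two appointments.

2015-01-28, 2015-02-25

All dates are Wednesdays, 35, 28, 28, 35, 28 days apart.
Specifically, the 4th Wednesday of each month.
4th Wednesday of January 2015: 2015-01-28.
February 2015 — 4th Wednesday is 2015-02-25.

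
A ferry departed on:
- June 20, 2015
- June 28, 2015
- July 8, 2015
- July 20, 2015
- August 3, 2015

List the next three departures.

August 19, 2015; September 6, 2015; September 26, 2015

Intervals are 8, 10, 12, 14 days — an arithmetic progression with common difference 2.
Next gap: 16 days. August 3, 2015 + 16 days = August 19, 2015.
Next gap: 18 days. August 19, 2015 + 18 days = September 6, 2015.
Next gap: 20 days. September 6, 2015 + 20 days = September 26, 2015.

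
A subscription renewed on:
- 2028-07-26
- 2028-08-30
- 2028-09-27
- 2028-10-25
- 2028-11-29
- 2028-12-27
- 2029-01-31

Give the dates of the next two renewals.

Every date is a Wednesday; gaps 35, 28, 28, 35, 28, 35 days.
Each is the last Wednesday of its month (at least one falls on the 29th or later, ruling out '4th Wednesday').
February 2029 ends with Wednesday 2029-02-28.
March 2029 ends with Wednesday 2029-03-28.

2029-02-28, 2029-03-28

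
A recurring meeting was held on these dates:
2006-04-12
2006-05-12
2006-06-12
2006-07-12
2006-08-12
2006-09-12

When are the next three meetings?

2006-10-12, 2006-11-12, 2006-12-12

The day-of-month is always 12 (30, 31, 30, 31, 31 days between events).
So this recurs on the 12th of each month.
October 2006: 2006-10-12.
November 2006: 2006-11-12.
Next: December 2006 → 2006-12-12.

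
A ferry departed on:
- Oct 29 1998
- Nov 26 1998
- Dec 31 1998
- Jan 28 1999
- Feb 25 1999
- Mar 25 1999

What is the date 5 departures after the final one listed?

Every date is a Thursday; gaps 28, 35, 28, 28, 28 days.
Each is the last Thursday of its month (at least one falls on the 29th or later, ruling out '4th Thursday').
Last Thursday of April 1999: Apr 29 1999.
May 1999 ends with Thursday May 27 1999.
June 1999 ends with Thursday Jun 24 1999.
July 1999 ends with Thursday Jul 29 1999.
August 1999 ends with Thursday Aug 26 1999.

Aug 26 1999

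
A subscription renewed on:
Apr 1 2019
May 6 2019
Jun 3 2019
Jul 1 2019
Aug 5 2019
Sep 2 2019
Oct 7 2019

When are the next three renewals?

Nov 4 2019, Dec 2 2019, Jan 6 2020

All dates are Mondays, 35, 28, 28, 35, 28, 35 days apart.
Specifically, the 1st Monday of each month.
1st Monday of November 2019: Nov 4 2019.
December 2019 — 1st Monday is Dec 2 2019.
1st Monday of January 2020: Jan 6 2020.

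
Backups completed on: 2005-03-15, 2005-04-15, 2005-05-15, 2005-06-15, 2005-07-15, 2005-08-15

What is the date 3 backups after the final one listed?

Each date is the 15th; the gaps (31, 30, 31, 30, 31) track the month lengths.
The rule is the 15th of each month.
Next: September 2005 → 2005-09-15.
Next: October 2005 → 2005-10-15.
November 2005: 2005-11-15.

2005-11-15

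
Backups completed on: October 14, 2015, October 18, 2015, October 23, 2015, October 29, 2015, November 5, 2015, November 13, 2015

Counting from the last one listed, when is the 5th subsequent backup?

January 7, 2016

Intervals are 4, 5, 6, 7, 8 days — an arithmetic progression with common difference 1.
Next gap: 9 days. November 13, 2015 + 9 days = November 22, 2015.
Next gap: 10 days. November 22, 2015 + 10 days = December 2, 2015.
Next gap: 11 days. December 2, 2015 + 11 days = December 13, 2015.
Next gap: 12 days. December 13, 2015 + 12 days = December 25, 2015.
Next gap: 13 days. December 25, 2015 + 13 days = January 7, 2016.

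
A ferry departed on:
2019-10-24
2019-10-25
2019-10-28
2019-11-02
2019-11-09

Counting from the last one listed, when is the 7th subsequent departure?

Intervals are 1, 3, 5, 7 days — an arithmetic progression with common difference 2.
Next gap: 9 days. 2019-11-09 + 9 days = 2019-11-18.
Next gap: 11 days. 2019-11-18 + 11 days = 2019-11-29.
Next gap: 13 days. 2019-11-29 + 13 days = 2019-12-12.
Next gap: 15 days. 2019-12-12 + 15 days = 2019-12-27.
Next gap: 17 days. 2019-12-27 + 17 days = 2020-01-13.
Next gap: 19 days. 2020-01-13 + 19 days = 2020-02-01.
Next gap: 21 days. 2020-02-01 + 21 days = 2020-02-22.

2020-02-22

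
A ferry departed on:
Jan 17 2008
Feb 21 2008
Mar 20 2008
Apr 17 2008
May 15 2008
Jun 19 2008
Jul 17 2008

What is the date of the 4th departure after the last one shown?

Gaps: 35, 28, 28, 28, 35, 28 days — a mix of 28 and 35. Every date is a Thursday.
Each is the 3rd Thursday of its month.
3rd Thursday of August 2008: Aug 21 2008.
September 2008 — 3rd Thursday is Sep 18 2008.
3rd Thursday of October 2008: Oct 16 2008.
November 2008 — 3rd Thursday is Nov 20 2008.

Nov 20 2008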